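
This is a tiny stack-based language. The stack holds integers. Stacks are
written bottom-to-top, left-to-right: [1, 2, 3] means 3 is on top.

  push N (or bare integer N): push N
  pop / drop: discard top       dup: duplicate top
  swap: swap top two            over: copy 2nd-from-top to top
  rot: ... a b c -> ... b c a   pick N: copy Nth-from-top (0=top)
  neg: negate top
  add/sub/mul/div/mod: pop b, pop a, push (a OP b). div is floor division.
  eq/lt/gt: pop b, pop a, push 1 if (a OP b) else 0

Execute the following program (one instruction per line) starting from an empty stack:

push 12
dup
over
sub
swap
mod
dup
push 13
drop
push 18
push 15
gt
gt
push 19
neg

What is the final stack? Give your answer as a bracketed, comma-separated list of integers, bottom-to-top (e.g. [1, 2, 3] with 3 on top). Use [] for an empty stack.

Answer: [0, 0, -19]

Derivation:
After 'push 12': [12]
After 'dup': [12, 12]
After 'over': [12, 12, 12]
After 'sub': [12, 0]
After 'swap': [0, 12]
After 'mod': [0]
After 'dup': [0, 0]
After 'push 13': [0, 0, 13]
After 'drop': [0, 0]
After 'push 18': [0, 0, 18]
After 'push 15': [0, 0, 18, 15]
After 'gt': [0, 0, 1]
After 'gt': [0, 0]
After 'push 19': [0, 0, 19]
After 'neg': [0, 0, -19]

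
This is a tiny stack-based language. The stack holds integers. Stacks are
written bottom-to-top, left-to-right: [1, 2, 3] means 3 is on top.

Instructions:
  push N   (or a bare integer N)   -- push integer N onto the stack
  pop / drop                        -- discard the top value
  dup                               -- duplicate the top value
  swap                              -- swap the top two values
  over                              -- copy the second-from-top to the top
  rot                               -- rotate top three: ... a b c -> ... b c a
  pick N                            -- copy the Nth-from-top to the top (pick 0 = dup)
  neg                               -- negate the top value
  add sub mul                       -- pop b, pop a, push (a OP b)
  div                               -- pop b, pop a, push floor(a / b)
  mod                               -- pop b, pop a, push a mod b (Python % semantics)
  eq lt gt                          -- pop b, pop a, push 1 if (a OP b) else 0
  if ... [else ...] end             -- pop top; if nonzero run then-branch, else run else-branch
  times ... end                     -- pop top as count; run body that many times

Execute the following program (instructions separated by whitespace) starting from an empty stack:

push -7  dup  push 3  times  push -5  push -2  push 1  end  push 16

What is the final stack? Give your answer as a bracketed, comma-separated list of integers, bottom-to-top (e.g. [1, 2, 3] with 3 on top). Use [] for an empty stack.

Answer: [-7, -7, -5, -2, 1, -5, -2, 1, -5, -2, 1, 16]

Derivation:
After 'push -7': [-7]
After 'dup': [-7, -7]
After 'push 3': [-7, -7, 3]
After 'times': [-7, -7]
After 'push -5': [-7, -7, -5]
After 'push -2': [-7, -7, -5, -2]
After 'push 1': [-7, -7, -5, -2, 1]
After 'push -5': [-7, -7, -5, -2, 1, -5]
After 'push -2': [-7, -7, -5, -2, 1, -5, -2]
After 'push 1': [-7, -7, -5, -2, 1, -5, -2, 1]
After 'push -5': [-7, -7, -5, -2, 1, -5, -2, 1, -5]
After 'push -2': [-7, -7, -5, -2, 1, -5, -2, 1, -5, -2]
After 'push 1': [-7, -7, -5, -2, 1, -5, -2, 1, -5, -2, 1]
After 'push 16': [-7, -7, -5, -2, 1, -5, -2, 1, -5, -2, 1, 16]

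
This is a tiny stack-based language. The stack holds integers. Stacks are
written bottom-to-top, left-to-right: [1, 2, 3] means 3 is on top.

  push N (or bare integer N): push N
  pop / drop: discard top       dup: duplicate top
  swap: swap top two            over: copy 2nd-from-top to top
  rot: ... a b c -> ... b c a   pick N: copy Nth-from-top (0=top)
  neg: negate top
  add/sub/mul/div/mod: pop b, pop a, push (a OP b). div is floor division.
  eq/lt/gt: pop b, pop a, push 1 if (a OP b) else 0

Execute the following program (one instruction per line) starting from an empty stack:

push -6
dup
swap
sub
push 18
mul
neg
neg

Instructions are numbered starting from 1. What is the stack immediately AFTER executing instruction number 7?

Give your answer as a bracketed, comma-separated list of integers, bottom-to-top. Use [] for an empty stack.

Step 1 ('push -6'): [-6]
Step 2 ('dup'): [-6, -6]
Step 3 ('swap'): [-6, -6]
Step 4 ('sub'): [0]
Step 5 ('push 18'): [0, 18]
Step 6 ('mul'): [0]
Step 7 ('neg'): [0]

Answer: [0]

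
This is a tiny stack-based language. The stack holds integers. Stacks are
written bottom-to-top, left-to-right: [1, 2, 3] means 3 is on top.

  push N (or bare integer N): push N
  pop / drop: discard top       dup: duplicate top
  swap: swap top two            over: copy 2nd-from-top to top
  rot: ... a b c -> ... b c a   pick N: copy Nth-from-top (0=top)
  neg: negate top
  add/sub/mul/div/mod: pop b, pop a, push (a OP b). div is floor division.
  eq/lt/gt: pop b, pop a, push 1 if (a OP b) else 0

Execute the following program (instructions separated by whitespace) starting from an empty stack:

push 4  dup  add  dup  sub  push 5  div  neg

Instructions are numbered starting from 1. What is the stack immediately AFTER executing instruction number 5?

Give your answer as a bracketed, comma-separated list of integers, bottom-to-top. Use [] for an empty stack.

Step 1 ('push 4'): [4]
Step 2 ('dup'): [4, 4]
Step 3 ('add'): [8]
Step 4 ('dup'): [8, 8]
Step 5 ('sub'): [0]

Answer: [0]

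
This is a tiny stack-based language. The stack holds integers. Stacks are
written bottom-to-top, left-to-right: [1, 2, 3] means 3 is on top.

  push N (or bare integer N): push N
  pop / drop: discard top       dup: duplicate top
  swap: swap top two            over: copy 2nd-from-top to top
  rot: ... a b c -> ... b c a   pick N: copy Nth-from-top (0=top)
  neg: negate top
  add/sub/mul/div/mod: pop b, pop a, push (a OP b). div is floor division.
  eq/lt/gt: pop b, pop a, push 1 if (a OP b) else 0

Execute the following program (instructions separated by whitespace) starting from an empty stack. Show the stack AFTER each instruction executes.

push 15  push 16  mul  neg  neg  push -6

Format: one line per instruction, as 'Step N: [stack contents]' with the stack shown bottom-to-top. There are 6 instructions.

Step 1: [15]
Step 2: [15, 16]
Step 3: [240]
Step 4: [-240]
Step 5: [240]
Step 6: [240, -6]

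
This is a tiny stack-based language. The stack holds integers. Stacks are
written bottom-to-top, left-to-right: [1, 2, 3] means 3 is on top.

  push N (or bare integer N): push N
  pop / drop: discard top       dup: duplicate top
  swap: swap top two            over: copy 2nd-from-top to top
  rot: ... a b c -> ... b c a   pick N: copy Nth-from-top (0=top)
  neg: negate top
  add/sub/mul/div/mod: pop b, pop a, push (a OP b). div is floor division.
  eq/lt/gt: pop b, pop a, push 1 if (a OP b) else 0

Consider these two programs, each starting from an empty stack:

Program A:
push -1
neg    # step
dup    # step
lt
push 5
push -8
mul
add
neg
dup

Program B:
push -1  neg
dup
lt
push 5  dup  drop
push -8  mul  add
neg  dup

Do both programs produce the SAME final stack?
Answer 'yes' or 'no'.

Program A trace:
  After 'push -1': [-1]
  After 'neg': [1]
  After 'dup': [1, 1]
  After 'lt': [0]
  After 'push 5': [0, 5]
  After 'push -8': [0, 5, -8]
  After 'mul': [0, -40]
  After 'add': [-40]
  After 'neg': [40]
  After 'dup': [40, 40]
Program A final stack: [40, 40]

Program B trace:
  After 'push -1': [-1]
  After 'neg': [1]
  After 'dup': [1, 1]
  After 'lt': [0]
  After 'push 5': [0, 5]
  After 'dup': [0, 5, 5]
  After 'drop': [0, 5]
  After 'push -8': [0, 5, -8]
  After 'mul': [0, -40]
  After 'add': [-40]
  After 'neg': [40]
  After 'dup': [40, 40]
Program B final stack: [40, 40]
Same: yes

Answer: yes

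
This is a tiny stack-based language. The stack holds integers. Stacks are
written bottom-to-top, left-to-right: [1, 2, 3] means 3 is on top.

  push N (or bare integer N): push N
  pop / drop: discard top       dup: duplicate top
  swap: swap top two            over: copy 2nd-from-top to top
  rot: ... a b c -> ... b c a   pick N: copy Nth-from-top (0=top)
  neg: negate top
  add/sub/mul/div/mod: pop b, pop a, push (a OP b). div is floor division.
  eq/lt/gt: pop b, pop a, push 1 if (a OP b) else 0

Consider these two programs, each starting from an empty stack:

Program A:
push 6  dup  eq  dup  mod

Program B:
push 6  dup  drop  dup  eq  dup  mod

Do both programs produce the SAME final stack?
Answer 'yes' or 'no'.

Program A trace:
  After 'push 6': [6]
  After 'dup': [6, 6]
  After 'eq': [1]
  After 'dup': [1, 1]
  After 'mod': [0]
Program A final stack: [0]

Program B trace:
  After 'push 6': [6]
  After 'dup': [6, 6]
  After 'drop': [6]
  After 'dup': [6, 6]
  After 'eq': [1]
  After 'dup': [1, 1]
  After 'mod': [0]
Program B final stack: [0]
Same: yes

Answer: yes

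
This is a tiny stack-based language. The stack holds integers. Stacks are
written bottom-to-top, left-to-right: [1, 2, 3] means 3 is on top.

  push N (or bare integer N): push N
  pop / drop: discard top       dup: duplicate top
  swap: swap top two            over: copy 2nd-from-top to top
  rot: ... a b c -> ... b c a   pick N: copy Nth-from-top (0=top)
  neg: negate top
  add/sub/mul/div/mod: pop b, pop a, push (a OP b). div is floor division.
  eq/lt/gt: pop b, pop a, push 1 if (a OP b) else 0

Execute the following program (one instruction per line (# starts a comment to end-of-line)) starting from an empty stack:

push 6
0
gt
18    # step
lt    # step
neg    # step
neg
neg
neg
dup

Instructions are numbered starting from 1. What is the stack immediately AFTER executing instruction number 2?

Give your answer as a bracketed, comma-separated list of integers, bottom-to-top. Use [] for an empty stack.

Step 1 ('push 6'): [6]
Step 2 ('0'): [6, 0]

Answer: [6, 0]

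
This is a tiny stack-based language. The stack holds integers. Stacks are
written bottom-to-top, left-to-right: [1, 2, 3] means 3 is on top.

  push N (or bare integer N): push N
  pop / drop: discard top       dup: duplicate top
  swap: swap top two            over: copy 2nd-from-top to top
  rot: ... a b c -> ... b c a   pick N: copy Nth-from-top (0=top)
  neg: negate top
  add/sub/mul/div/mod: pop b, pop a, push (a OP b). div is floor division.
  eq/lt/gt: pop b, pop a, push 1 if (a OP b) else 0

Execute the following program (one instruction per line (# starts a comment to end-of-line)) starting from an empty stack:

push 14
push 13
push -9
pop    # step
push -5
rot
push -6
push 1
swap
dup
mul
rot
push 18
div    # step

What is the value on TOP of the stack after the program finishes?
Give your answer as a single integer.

After 'push 14': [14]
After 'push 13': [14, 13]
After 'push -9': [14, 13, -9]
After 'pop': [14, 13]
After 'push -5': [14, 13, -5]
After 'rot': [13, -5, 14]
After 'push -6': [13, -5, 14, -6]
After 'push 1': [13, -5, 14, -6, 1]
After 'swap': [13, -5, 14, 1, -6]
After 'dup': [13, -5, 14, 1, -6, -6]
After 'mul': [13, -5, 14, 1, 36]
After 'rot': [13, -5, 1, 36, 14]
After 'push 18': [13, -5, 1, 36, 14, 18]
After 'div': [13, -5, 1, 36, 0]

Answer: 0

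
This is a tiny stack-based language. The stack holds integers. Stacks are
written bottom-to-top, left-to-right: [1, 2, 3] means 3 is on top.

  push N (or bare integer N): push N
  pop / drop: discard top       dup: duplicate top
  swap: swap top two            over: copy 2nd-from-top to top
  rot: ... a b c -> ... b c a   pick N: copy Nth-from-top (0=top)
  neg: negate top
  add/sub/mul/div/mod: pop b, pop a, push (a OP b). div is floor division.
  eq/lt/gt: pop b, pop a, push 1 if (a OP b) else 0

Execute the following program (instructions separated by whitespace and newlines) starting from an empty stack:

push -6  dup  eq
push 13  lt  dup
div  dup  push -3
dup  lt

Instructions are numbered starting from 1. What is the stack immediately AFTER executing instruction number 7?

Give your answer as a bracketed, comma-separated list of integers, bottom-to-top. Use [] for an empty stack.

Answer: [1]

Derivation:
Step 1 ('push -6'): [-6]
Step 2 ('dup'): [-6, -6]
Step 3 ('eq'): [1]
Step 4 ('push 13'): [1, 13]
Step 5 ('lt'): [1]
Step 6 ('dup'): [1, 1]
Step 7 ('div'): [1]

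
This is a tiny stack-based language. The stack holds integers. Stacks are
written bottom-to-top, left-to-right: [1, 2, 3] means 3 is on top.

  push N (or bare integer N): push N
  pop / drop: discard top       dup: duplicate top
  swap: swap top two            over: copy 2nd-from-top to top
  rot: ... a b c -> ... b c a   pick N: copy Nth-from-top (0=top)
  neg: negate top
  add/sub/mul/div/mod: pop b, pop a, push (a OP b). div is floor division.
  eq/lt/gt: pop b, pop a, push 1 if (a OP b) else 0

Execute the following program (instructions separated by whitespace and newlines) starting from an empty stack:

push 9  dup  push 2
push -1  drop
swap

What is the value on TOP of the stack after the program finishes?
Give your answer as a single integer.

Answer: 9

Derivation:
After 'push 9': [9]
After 'dup': [9, 9]
After 'push 2': [9, 9, 2]
After 'push -1': [9, 9, 2, -1]
After 'drop': [9, 9, 2]
After 'swap': [9, 2, 9]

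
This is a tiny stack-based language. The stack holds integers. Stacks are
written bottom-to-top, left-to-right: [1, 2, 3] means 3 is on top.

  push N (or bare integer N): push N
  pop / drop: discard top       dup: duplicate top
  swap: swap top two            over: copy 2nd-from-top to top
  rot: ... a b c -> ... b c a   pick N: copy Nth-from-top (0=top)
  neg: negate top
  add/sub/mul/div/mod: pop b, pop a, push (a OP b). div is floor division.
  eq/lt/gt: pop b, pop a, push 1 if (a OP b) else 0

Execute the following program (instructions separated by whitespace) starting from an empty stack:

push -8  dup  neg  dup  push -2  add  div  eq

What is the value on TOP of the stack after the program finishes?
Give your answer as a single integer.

Answer: 0

Derivation:
After 'push -8': [-8]
After 'dup': [-8, -8]
After 'neg': [-8, 8]
After 'dup': [-8, 8, 8]
After 'push -2': [-8, 8, 8, -2]
After 'add': [-8, 8, 6]
After 'div': [-8, 1]
After 'eq': [0]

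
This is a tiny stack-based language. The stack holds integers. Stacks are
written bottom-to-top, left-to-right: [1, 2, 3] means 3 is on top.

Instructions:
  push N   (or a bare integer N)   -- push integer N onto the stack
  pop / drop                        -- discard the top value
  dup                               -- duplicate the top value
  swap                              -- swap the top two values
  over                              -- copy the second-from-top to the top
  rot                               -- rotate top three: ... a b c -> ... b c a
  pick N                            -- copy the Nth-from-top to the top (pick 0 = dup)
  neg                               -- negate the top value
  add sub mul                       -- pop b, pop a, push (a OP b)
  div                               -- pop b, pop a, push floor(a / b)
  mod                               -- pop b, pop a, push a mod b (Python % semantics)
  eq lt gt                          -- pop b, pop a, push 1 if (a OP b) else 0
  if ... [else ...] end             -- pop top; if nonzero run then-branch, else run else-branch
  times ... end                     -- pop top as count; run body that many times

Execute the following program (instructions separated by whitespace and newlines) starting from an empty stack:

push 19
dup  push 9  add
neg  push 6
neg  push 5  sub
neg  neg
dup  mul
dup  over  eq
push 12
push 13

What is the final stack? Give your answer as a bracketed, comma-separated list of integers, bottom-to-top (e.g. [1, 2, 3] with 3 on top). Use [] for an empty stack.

Answer: [19, -28, 121, 1, 12, 13]

Derivation:
After 'push 19': [19]
After 'dup': [19, 19]
After 'push 9': [19, 19, 9]
After 'add': [19, 28]
After 'neg': [19, -28]
After 'push 6': [19, -28, 6]
After 'neg': [19, -28, -6]
After 'push 5': [19, -28, -6, 5]
After 'sub': [19, -28, -11]
After 'neg': [19, -28, 11]
After 'neg': [19, -28, -11]
After 'dup': [19, -28, -11, -11]
After 'mul': [19, -28, 121]
After 'dup': [19, -28, 121, 121]
After 'over': [19, -28, 121, 121, 121]
After 'eq': [19, -28, 121, 1]
After 'push 12': [19, -28, 121, 1, 12]
After 'push 13': [19, -28, 121, 1, 12, 13]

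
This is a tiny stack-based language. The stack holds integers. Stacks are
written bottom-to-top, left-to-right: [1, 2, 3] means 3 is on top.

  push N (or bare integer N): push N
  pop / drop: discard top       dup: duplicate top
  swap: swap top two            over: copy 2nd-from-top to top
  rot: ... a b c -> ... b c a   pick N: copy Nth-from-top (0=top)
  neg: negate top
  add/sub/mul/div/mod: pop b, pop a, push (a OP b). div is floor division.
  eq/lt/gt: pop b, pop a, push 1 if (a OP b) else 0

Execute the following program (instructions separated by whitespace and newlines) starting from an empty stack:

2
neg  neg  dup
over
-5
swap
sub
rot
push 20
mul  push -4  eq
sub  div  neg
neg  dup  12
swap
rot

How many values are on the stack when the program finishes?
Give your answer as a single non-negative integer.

After 'push 2': stack = [2] (depth 1)
After 'neg': stack = [-2] (depth 1)
After 'neg': stack = [2] (depth 1)
After 'dup': stack = [2, 2] (depth 2)
After 'over': stack = [2, 2, 2] (depth 3)
After 'push -5': stack = [2, 2, 2, -5] (depth 4)
After 'swap': stack = [2, 2, -5, 2] (depth 4)
After 'sub': stack = [2, 2, -7] (depth 3)
After 'rot': stack = [2, -7, 2] (depth 3)
After 'push 20': stack = [2, -7, 2, 20] (depth 4)
  ...
After 'push -4': stack = [2, -7, 40, -4] (depth 4)
After 'eq': stack = [2, -7, 0] (depth 3)
After 'sub': stack = [2, -7] (depth 2)
After 'div': stack = [-1] (depth 1)
After 'neg': stack = [1] (depth 1)
After 'neg': stack = [-1] (depth 1)
After 'dup': stack = [-1, -1] (depth 2)
After 'push 12': stack = [-1, -1, 12] (depth 3)
After 'swap': stack = [-1, 12, -1] (depth 3)
After 'rot': stack = [12, -1, -1] (depth 3)

Answer: 3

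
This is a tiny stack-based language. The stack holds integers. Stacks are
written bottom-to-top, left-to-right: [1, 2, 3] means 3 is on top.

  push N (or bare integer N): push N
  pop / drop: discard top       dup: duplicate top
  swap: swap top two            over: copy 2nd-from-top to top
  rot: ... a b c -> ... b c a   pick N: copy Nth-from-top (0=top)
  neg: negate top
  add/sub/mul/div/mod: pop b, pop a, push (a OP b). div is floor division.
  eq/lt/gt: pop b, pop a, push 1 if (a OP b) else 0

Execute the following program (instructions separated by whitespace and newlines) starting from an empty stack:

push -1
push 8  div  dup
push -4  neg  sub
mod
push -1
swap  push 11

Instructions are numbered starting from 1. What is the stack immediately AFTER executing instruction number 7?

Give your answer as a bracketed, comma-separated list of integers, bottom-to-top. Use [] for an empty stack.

Step 1 ('push -1'): [-1]
Step 2 ('push 8'): [-1, 8]
Step 3 ('div'): [-1]
Step 4 ('dup'): [-1, -1]
Step 5 ('push -4'): [-1, -1, -4]
Step 6 ('neg'): [-1, -1, 4]
Step 7 ('sub'): [-1, -5]

Answer: [-1, -5]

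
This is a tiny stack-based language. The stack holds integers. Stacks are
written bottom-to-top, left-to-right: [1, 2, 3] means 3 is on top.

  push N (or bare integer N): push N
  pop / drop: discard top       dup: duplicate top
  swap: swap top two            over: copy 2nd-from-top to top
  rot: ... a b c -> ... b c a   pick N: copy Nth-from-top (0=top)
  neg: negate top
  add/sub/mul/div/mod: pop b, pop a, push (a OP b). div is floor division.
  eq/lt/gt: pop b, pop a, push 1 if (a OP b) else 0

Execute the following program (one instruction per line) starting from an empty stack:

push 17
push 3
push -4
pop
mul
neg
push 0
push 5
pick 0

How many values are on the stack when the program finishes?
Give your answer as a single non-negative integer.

Answer: 4

Derivation:
After 'push 17': stack = [17] (depth 1)
After 'push 3': stack = [17, 3] (depth 2)
After 'push -4': stack = [17, 3, -4] (depth 3)
After 'pop': stack = [17, 3] (depth 2)
After 'mul': stack = [51] (depth 1)
After 'neg': stack = [-51] (depth 1)
After 'push 0': stack = [-51, 0] (depth 2)
After 'push 5': stack = [-51, 0, 5] (depth 3)
After 'pick 0': stack = [-51, 0, 5, 5] (depth 4)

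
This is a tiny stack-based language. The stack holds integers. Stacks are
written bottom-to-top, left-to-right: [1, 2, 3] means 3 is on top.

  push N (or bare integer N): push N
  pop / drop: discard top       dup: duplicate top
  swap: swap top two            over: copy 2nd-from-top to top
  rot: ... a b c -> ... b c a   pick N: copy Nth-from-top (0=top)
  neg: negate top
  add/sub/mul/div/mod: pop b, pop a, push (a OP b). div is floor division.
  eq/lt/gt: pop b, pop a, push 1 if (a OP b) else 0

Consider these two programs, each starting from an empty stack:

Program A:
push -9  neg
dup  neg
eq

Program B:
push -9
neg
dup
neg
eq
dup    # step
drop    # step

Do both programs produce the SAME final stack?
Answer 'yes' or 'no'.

Answer: yes

Derivation:
Program A trace:
  After 'push -9': [-9]
  After 'neg': [9]
  After 'dup': [9, 9]
  After 'neg': [9, -9]
  After 'eq': [0]
Program A final stack: [0]

Program B trace:
  After 'push -9': [-9]
  After 'neg': [9]
  After 'dup': [9, 9]
  After 'neg': [9, -9]
  After 'eq': [0]
  After 'dup': [0, 0]
  After 'drop': [0]
Program B final stack: [0]
Same: yes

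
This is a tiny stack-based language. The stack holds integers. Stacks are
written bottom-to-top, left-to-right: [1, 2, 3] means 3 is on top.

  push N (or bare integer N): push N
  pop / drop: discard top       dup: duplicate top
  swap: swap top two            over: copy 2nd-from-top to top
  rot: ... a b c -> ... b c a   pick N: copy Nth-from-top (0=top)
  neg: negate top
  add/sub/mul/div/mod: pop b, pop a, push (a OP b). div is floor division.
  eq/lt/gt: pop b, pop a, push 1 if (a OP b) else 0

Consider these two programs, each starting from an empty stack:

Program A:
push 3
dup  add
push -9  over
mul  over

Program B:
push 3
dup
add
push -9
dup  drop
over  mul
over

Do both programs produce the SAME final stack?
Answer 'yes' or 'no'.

Program A trace:
  After 'push 3': [3]
  After 'dup': [3, 3]
  After 'add': [6]
  After 'push -9': [6, -9]
  After 'over': [6, -9, 6]
  After 'mul': [6, -54]
  After 'over': [6, -54, 6]
Program A final stack: [6, -54, 6]

Program B trace:
  After 'push 3': [3]
  After 'dup': [3, 3]
  After 'add': [6]
  After 'push -9': [6, -9]
  After 'dup': [6, -9, -9]
  After 'drop': [6, -9]
  After 'over': [6, -9, 6]
  After 'mul': [6, -54]
  After 'over': [6, -54, 6]
Program B final stack: [6, -54, 6]
Same: yes

Answer: yes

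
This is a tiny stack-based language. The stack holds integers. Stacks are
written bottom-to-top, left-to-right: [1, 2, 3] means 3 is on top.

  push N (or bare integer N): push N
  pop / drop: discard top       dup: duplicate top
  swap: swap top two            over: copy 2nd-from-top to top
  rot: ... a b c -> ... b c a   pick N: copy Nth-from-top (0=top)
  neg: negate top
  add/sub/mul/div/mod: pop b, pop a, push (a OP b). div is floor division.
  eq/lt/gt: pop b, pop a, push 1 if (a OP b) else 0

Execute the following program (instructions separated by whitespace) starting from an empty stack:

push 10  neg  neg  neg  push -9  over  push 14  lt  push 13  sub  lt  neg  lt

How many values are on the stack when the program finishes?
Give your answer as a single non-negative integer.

After 'push 10': stack = [10] (depth 1)
After 'neg': stack = [-10] (depth 1)
After 'neg': stack = [10] (depth 1)
After 'neg': stack = [-10] (depth 1)
After 'push -9': stack = [-10, -9] (depth 2)
After 'over': stack = [-10, -9, -10] (depth 3)
After 'push 14': stack = [-10, -9, -10, 14] (depth 4)
After 'lt': stack = [-10, -9, 1] (depth 3)
After 'push 13': stack = [-10, -9, 1, 13] (depth 4)
After 'sub': stack = [-10, -9, -12] (depth 3)
After 'lt': stack = [-10, 0] (depth 2)
After 'neg': stack = [-10, 0] (depth 2)
After 'lt': stack = [1] (depth 1)

Answer: 1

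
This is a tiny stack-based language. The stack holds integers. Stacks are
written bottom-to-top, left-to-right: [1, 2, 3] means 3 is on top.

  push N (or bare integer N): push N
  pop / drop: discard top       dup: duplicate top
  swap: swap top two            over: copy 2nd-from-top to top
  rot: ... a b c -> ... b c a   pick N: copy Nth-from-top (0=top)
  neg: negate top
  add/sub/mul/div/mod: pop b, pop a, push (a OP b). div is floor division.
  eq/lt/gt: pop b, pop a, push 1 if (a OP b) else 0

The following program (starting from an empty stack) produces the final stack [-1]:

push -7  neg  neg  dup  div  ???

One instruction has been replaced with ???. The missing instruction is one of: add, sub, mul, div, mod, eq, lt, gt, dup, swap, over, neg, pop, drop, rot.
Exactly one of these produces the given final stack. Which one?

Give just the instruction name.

Stack before ???: [1]
Stack after ???:  [-1]
The instruction that transforms [1] -> [-1] is: neg

Answer: neg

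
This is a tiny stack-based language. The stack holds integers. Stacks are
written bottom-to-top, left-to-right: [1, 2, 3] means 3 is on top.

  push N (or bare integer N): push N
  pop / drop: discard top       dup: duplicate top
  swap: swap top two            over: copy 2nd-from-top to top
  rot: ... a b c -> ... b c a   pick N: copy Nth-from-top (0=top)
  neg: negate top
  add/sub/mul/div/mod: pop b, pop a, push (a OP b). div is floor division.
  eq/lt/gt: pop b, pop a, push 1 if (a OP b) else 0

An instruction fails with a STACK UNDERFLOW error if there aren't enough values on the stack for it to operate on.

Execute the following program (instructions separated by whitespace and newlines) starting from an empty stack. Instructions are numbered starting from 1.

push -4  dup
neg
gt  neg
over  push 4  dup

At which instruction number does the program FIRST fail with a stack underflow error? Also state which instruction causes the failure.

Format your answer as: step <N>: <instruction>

Step 1 ('push -4'): stack = [-4], depth = 1
Step 2 ('dup'): stack = [-4, -4], depth = 2
Step 3 ('neg'): stack = [-4, 4], depth = 2
Step 4 ('gt'): stack = [0], depth = 1
Step 5 ('neg'): stack = [0], depth = 1
Step 6 ('over'): needs 2 value(s) but depth is 1 — STACK UNDERFLOW

Answer: step 6: over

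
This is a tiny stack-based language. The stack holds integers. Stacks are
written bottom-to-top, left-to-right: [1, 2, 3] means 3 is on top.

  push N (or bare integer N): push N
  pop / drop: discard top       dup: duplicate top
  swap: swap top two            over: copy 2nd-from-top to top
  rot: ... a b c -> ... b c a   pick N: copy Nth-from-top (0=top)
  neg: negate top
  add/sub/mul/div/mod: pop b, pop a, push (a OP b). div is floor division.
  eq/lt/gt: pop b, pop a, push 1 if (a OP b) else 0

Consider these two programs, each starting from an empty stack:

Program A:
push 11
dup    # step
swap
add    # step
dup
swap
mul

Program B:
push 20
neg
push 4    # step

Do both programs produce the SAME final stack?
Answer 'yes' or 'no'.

Answer: no

Derivation:
Program A trace:
  After 'push 11': [11]
  After 'dup': [11, 11]
  After 'swap': [11, 11]
  After 'add': [22]
  After 'dup': [22, 22]
  After 'swap': [22, 22]
  After 'mul': [484]
Program A final stack: [484]

Program B trace:
  After 'push 20': [20]
  After 'neg': [-20]
  After 'push 4': [-20, 4]
Program B final stack: [-20, 4]
Same: no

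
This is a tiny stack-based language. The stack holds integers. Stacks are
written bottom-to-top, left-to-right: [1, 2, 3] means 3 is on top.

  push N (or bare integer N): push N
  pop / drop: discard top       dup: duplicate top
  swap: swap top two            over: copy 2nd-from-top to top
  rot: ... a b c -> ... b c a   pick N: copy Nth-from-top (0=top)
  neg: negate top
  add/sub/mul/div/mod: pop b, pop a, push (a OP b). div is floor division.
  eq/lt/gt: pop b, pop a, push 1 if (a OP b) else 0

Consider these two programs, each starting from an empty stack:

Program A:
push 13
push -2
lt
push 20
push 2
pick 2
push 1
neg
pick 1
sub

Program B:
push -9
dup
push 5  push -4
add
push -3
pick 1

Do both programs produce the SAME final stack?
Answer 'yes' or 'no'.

Program A trace:
  After 'push 13': [13]
  After 'push -2': [13, -2]
  After 'lt': [0]
  After 'push 20': [0, 20]
  After 'push 2': [0, 20, 2]
  After 'pick 2': [0, 20, 2, 0]
  After 'push 1': [0, 20, 2, 0, 1]
  After 'neg': [0, 20, 2, 0, -1]
  After 'pick 1': [0, 20, 2, 0, -1, 0]
  After 'sub': [0, 20, 2, 0, -1]
Program A final stack: [0, 20, 2, 0, -1]

Program B trace:
  After 'push -9': [-9]
  After 'dup': [-9, -9]
  After 'push 5': [-9, -9, 5]
  After 'push -4': [-9, -9, 5, -4]
  After 'add': [-9, -9, 1]
  After 'push -3': [-9, -9, 1, -3]
  After 'pick 1': [-9, -9, 1, -3, 1]
Program B final stack: [-9, -9, 1, -3, 1]
Same: no

Answer: no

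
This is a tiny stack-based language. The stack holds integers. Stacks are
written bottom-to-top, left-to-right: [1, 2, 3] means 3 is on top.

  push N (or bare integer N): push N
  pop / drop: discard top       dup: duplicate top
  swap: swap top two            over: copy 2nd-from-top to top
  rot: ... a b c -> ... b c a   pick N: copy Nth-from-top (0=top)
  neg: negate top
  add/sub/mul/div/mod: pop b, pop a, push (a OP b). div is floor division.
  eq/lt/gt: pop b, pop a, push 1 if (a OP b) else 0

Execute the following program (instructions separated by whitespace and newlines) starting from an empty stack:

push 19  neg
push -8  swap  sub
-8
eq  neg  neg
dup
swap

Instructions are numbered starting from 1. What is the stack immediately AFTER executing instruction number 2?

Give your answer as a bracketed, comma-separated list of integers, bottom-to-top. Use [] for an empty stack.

Step 1 ('push 19'): [19]
Step 2 ('neg'): [-19]

Answer: [-19]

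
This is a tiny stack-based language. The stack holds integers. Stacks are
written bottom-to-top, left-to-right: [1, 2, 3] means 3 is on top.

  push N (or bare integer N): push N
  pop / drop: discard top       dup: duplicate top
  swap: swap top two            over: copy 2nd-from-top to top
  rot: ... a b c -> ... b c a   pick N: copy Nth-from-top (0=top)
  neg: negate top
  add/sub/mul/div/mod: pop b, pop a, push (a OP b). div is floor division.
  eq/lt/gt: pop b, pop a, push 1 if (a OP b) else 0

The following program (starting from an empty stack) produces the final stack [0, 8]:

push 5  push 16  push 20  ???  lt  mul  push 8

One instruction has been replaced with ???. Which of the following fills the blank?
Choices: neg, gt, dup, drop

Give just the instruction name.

Answer: neg

Derivation:
Stack before ???: [5, 16, 20]
Stack after ???:  [5, 16, -20]
Checking each choice:
  neg: MATCH
  gt: stack underflow (need 2, have 1)
  dup: produces [5, 0, 8]
  drop: stack underflow (need 2, have 1)


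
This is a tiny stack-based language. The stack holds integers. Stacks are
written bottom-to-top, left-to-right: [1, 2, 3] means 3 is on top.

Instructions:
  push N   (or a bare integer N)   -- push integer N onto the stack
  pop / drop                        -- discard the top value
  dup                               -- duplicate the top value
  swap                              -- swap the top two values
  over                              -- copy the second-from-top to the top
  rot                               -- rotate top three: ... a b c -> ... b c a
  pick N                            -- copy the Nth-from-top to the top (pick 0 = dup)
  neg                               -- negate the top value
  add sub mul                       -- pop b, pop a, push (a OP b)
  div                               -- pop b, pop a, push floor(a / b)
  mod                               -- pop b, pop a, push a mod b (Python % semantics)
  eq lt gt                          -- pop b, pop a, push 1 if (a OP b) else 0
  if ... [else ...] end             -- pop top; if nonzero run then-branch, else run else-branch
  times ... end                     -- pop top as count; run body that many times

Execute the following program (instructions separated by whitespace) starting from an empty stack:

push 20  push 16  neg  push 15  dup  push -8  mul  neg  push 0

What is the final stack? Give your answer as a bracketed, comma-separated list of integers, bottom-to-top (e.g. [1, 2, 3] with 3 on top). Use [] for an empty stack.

Answer: [20, -16, 15, 120, 0]

Derivation:
After 'push 20': [20]
After 'push 16': [20, 16]
After 'neg': [20, -16]
After 'push 15': [20, -16, 15]
After 'dup': [20, -16, 15, 15]
After 'push -8': [20, -16, 15, 15, -8]
After 'mul': [20, -16, 15, -120]
After 'neg': [20, -16, 15, 120]
After 'push 0': [20, -16, 15, 120, 0]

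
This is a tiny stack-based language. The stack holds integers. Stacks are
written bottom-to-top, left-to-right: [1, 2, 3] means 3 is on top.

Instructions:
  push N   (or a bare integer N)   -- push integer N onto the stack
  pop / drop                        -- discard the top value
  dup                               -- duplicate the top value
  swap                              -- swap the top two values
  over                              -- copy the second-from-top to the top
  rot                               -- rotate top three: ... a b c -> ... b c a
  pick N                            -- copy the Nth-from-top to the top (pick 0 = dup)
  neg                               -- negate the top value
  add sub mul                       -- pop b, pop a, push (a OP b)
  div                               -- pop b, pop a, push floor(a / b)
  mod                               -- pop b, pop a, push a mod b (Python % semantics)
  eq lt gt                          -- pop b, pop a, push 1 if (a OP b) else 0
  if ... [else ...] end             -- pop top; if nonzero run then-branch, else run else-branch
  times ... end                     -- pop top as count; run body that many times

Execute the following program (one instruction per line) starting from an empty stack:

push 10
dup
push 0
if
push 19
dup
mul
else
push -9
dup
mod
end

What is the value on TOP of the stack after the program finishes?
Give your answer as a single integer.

After 'push 10': [10]
After 'dup': [10, 10]
After 'push 0': [10, 10, 0]
After 'if': [10, 10]
After 'push -9': [10, 10, -9]
After 'dup': [10, 10, -9, -9]
After 'mod': [10, 10, 0]

Answer: 0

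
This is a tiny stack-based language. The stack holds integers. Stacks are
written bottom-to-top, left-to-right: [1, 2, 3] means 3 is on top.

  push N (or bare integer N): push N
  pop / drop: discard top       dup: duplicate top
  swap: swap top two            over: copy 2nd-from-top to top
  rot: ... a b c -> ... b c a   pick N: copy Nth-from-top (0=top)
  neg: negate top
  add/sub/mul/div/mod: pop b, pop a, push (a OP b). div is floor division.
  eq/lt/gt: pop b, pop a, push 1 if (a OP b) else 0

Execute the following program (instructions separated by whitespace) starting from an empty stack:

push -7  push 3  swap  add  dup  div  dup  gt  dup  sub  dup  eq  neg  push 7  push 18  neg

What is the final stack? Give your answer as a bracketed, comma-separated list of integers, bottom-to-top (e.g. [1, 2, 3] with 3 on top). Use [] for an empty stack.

After 'push -7': [-7]
After 'push 3': [-7, 3]
After 'swap': [3, -7]
After 'add': [-4]
After 'dup': [-4, -4]
After 'div': [1]
After 'dup': [1, 1]
After 'gt': [0]
After 'dup': [0, 0]
After 'sub': [0]
After 'dup': [0, 0]
After 'eq': [1]
After 'neg': [-1]
After 'push 7': [-1, 7]
After 'push 18': [-1, 7, 18]
After 'neg': [-1, 7, -18]

Answer: [-1, 7, -18]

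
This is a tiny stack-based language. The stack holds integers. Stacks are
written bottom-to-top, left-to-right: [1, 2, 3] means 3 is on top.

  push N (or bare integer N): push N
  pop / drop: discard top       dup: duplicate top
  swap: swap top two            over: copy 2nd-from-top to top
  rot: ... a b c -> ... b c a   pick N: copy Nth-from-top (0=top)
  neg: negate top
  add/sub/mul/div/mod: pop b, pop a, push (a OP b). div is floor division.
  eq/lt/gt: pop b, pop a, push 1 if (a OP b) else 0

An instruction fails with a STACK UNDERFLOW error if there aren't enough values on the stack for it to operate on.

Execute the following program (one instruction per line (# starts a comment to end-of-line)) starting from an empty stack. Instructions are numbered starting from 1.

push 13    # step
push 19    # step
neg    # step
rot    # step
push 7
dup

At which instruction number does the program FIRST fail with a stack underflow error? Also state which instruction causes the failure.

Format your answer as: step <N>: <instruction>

Step 1 ('push 13'): stack = [13], depth = 1
Step 2 ('push 19'): stack = [13, 19], depth = 2
Step 3 ('neg'): stack = [13, -19], depth = 2
Step 4 ('rot'): needs 3 value(s) but depth is 2 — STACK UNDERFLOW

Answer: step 4: rot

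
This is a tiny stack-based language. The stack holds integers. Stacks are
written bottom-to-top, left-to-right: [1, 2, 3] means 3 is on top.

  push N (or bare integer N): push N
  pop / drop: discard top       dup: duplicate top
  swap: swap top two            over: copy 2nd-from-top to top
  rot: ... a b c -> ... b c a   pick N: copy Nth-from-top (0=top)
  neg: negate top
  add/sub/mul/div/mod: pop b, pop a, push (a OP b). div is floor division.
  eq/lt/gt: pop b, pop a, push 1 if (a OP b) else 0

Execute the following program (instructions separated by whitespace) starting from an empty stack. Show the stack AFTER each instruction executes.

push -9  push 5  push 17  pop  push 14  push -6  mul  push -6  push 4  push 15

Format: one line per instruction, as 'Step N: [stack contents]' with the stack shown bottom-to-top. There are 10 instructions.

Step 1: [-9]
Step 2: [-9, 5]
Step 3: [-9, 5, 17]
Step 4: [-9, 5]
Step 5: [-9, 5, 14]
Step 6: [-9, 5, 14, -6]
Step 7: [-9, 5, -84]
Step 8: [-9, 5, -84, -6]
Step 9: [-9, 5, -84, -6, 4]
Step 10: [-9, 5, -84, -6, 4, 15]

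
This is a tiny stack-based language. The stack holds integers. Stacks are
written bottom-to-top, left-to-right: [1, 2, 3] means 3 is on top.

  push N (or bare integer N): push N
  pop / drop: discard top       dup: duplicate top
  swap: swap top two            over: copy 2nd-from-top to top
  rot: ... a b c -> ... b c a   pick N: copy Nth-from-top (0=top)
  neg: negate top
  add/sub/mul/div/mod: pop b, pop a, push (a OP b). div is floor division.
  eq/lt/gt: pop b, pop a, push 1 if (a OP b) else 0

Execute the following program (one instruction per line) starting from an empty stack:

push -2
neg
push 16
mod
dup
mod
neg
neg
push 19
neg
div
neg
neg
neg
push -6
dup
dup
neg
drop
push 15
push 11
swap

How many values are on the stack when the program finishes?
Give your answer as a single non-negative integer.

Answer: 5

Derivation:
After 'push -2': stack = [-2] (depth 1)
After 'neg': stack = [2] (depth 1)
After 'push 16': stack = [2, 16] (depth 2)
After 'mod': stack = [2] (depth 1)
After 'dup': stack = [2, 2] (depth 2)
After 'mod': stack = [0] (depth 1)
After 'neg': stack = [0] (depth 1)
After 'neg': stack = [0] (depth 1)
After 'push 19': stack = [0, 19] (depth 2)
After 'neg': stack = [0, -19] (depth 2)
  ...
After 'neg': stack = [0] (depth 1)
After 'neg': stack = [0] (depth 1)
After 'push -6': stack = [0, -6] (depth 2)
After 'dup': stack = [0, -6, -6] (depth 3)
After 'dup': stack = [0, -6, -6, -6] (depth 4)
After 'neg': stack = [0, -6, -6, 6] (depth 4)
After 'drop': stack = [0, -6, -6] (depth 3)
After 'push 15': stack = [0, -6, -6, 15] (depth 4)
After 'push 11': stack = [0, -6, -6, 15, 11] (depth 5)
After 'swap': stack = [0, -6, -6, 11, 15] (depth 5)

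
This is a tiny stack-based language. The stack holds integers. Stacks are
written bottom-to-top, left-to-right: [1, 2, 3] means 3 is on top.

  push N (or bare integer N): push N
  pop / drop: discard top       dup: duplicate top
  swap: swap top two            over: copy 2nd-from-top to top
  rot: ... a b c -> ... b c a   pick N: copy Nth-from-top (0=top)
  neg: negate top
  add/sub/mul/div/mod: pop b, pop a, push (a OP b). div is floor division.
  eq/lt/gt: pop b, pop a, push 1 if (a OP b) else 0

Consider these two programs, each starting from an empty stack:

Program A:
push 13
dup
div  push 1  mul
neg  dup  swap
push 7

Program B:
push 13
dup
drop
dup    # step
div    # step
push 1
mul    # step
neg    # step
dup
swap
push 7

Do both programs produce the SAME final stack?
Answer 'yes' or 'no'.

Program A trace:
  After 'push 13': [13]
  After 'dup': [13, 13]
  After 'div': [1]
  After 'push 1': [1, 1]
  After 'mul': [1]
  After 'neg': [-1]
  After 'dup': [-1, -1]
  After 'swap': [-1, -1]
  After 'push 7': [-1, -1, 7]
Program A final stack: [-1, -1, 7]

Program B trace:
  After 'push 13': [13]
  After 'dup': [13, 13]
  After 'drop': [13]
  After 'dup': [13, 13]
  After 'div': [1]
  After 'push 1': [1, 1]
  After 'mul': [1]
  After 'neg': [-1]
  After 'dup': [-1, -1]
  After 'swap': [-1, -1]
  After 'push 7': [-1, -1, 7]
Program B final stack: [-1, -1, 7]
Same: yes

Answer: yes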